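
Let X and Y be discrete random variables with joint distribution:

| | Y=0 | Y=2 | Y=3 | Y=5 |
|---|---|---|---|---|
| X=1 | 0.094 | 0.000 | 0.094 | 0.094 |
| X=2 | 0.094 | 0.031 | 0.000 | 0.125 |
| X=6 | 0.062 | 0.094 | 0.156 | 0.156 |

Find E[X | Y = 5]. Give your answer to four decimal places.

P(Y = 5) = 0.375.
Σ X·P over the event = 1·(0.094) + 2·(0.125) + 6·(0.156) = 1.280.
E[X | Y = 5] = (1.280) / (0.375) = 3.4133.

3.4133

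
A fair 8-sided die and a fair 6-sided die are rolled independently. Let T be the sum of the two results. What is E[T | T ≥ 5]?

P(T ≥ 5) = 7/8.
E[T | T ≥ 5] = (91/12) / (7/8) = 26/3.

26/3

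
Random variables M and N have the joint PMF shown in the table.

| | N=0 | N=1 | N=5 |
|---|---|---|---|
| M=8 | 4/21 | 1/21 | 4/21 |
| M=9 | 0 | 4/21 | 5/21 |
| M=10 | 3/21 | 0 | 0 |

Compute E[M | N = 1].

P(N = 1) = 5/21.
Σ M·P over the event = 8·(1/21) + 9·(4/21) = 44/21.
E[M | N = 1] = (44/21) / (5/21) = 44/5.

44/5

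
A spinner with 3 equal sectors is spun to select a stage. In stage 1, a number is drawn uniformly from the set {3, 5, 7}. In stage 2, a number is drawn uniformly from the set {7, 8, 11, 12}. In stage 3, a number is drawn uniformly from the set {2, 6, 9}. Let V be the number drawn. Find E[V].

E[V | stage 1] = (3+5+7)/3 = 5.
E[V | stage 2] = (7+8+11+12)/4 = 19/2.
E[V | stage 3] = (2+6+9)/3 = 17/3.
E[V] = (1/3)·(5) + (1/3)·(19/2) + (1/3)·(17/3) = 121/18.

121/18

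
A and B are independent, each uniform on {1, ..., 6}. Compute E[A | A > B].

14/3

P(A > B) = 5/12.
Summing A·P(x,y) over outcomes with A > B gives 35/18.
E[A | A > B] = (35/18) / (5/12) = 14/3.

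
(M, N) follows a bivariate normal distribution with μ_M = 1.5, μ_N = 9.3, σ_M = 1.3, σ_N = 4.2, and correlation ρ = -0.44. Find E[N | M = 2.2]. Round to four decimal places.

The regression of N on M has slope ρ·σ_N/σ_M and passes through (μ_M, μ_N).
E[N | M=2.2] = 9.3 + (-0.44)·(4.2/1.3)·(2.2 − (1.5)) = 9.3 + (-1.42154)·(0.7) = 8.3049.

8.3049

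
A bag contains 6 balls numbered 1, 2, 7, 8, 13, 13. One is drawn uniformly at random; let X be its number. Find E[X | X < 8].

P(X < 8) = 1/2.
Σ over the event: 1·1/6 + 2·1/6 + 7·1/6 = 5/3.
E[X | X < 8] = (5/3) / (1/2) = 10/3.

10/3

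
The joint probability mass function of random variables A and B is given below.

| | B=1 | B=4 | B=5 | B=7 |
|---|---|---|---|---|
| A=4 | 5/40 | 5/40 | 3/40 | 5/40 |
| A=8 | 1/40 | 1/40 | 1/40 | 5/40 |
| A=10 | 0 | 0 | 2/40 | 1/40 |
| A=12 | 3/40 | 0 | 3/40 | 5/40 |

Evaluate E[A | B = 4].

14/3

P(B = 4) = 3/20.
Σ A·P over the event = 4·(5/40) + 8·(1/40) = 7/10.
E[A | B = 4] = (7/10) / (3/20) = 14/3.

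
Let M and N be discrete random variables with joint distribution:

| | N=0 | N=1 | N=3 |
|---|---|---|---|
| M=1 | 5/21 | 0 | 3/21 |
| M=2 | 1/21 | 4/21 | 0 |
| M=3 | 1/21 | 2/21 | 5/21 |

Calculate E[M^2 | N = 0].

18/7

P(N = 0) = 1/3.
Σ M^2·P over the event = 1·(5/21) + 4·(1/21) + 9·(1/21) = 6/7.
E[M^2 | N = 0] = (6/7) / (1/3) = 18/7.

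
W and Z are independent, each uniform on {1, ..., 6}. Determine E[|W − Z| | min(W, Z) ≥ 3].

P(min(W, Z) ≥ 3) = 4/9.
Summing |W−Z|·P(x,y) over outcomes with min(W, Z) ≥ 3 gives 5/9.
E[|W − Z| | min(W, Z) ≥ 3] = (5/9) / (4/9) = 5/4.

5/4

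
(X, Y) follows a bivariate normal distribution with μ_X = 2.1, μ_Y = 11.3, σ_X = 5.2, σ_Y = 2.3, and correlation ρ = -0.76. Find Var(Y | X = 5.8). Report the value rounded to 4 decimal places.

The conditional variance in a bivariate normal is σ_Y²(1 − ρ²), independent of x.
Var(Y | X=5.8) = (2.3)²·(1 − (-0.76)²) = 5.29·0.4224 = 2.2345.

2.2345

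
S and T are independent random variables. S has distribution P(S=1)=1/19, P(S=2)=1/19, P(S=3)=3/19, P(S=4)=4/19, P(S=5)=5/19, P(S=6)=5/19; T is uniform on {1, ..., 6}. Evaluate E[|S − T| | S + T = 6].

P(S + T = 6) = 7/57.
Summing |S−T|·P(x,y) over outcomes with S + T = 6 gives 17/57.
E[|S − T| | S + T = 6] = (17/57) / (7/57) = 17/7.

17/7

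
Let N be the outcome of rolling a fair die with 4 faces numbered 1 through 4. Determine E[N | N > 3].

4

Given N > 3, N is equally likely to be any of {4}.
E[N | N > 3] = (4) / 1 = 4.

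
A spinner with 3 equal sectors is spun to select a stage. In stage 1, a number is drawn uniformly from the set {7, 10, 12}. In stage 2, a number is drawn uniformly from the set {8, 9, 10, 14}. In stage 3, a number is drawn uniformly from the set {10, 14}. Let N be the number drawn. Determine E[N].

E[N | stage 1] = (7+10+12)/3 = 29/3.
E[N | stage 2] = (8+9+10+14)/4 = 41/4.
E[N | stage 3] = (10+14)/2 = 12.
By the law of total expectation,
E[N] = (1/3)·(29/3) + (1/3)·(41/4) + (1/3)·(12) = 383/36.

383/36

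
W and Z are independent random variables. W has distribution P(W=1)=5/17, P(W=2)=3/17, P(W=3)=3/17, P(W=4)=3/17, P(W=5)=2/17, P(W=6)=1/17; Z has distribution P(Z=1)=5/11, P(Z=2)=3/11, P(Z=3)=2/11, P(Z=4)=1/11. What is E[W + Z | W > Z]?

P(W > Z) = 6/11.
Summing (W+Z)·P(x,y) over outcomes with W > Z gives 560/187.
E[W + Z | W > Z] = (560/187) / (6/11) = 280/51.

280/51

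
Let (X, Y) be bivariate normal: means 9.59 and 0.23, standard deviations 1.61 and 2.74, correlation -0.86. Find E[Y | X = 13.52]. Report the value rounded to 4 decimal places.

For a bivariate normal, E[Y | X=x] = μ_Y + ρ·(σ_Y/σ_X)·(x − μ_X).
E[Y | X=13.52] = 0.23 + (-0.86)·(2.74/1.61)·(13.52 − (9.59)) = 0.23 + (-1.463602)·(3.93) = -5.5220.

-5.5220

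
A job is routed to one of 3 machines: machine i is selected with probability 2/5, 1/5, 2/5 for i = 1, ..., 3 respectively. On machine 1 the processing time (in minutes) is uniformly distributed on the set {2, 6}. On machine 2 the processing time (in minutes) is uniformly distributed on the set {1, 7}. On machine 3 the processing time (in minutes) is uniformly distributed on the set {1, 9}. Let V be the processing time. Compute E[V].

E[V | machine 1] = (2+6)/2 = 4.
E[V | machine 2] = (1+7)/2 = 4.
E[V | machine 3] = (1+9)/2 = 5.
By the law of total expectation,
E[V] = (2/5)·(4) + (1/5)·(4) + (2/5)·(5) = 22/5.

22/5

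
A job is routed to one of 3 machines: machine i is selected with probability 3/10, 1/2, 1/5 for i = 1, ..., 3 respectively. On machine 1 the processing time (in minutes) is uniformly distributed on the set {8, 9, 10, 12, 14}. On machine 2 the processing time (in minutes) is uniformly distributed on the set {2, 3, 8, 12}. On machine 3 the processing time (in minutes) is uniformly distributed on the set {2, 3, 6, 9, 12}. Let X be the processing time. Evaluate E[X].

1517/200

E[X | machine 1] = (8+9+10+12+14)/5 = 53/5.
E[X | machine 2] = (2+3+8+12)/4 = 25/4.
E[X | machine 3] = (2+3+6+9+12)/5 = 32/5.
E[X] = (3/10)·(53/5) + (1/2)·(25/4) + (1/5)·(32/5) = 1517/200.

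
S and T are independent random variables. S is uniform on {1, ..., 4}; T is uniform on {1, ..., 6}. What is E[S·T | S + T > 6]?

P(S + T > 6) = 5/12.
Summing ST·P(x,y) over outcomes with S + T > 6 gives 145/24.
E[S·T | S + T > 6] = (145/24) / (5/12) = 29/2.

29/2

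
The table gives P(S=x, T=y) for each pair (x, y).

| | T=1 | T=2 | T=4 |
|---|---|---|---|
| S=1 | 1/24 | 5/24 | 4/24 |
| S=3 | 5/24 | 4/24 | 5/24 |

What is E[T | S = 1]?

27/10

P(S = 1) = 5/12.
Σ T·P over the event = 1·(1/24) + 2·(5/24) + 4·(4/24) = 9/8.
E[T | S = 1] = (9/8) / (5/12) = 27/10.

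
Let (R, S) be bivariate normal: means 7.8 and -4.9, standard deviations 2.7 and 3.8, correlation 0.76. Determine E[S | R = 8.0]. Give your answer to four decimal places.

-4.6861

For a bivariate normal, E[S | R=x] = μ_S + ρ·(σ_S/σ_R)·(x − μ_R).
E[S | R=8.0] = -4.9 + (0.76)·(3.8/2.7)·(8.0 − (7.8)) = -4.9 + (1.0696)·(0.2) = -4.6861.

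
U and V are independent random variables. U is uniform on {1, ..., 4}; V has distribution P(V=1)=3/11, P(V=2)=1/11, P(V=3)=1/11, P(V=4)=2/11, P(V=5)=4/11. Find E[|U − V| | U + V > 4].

P(U + V > 4) = 8/11.
Summing |U−V|·P(x,y) over outcomes with U + V > 4 gives 3/2.
E[|U − V| | U + V > 4] = (3/2) / (8/11) = 33/16.

33/16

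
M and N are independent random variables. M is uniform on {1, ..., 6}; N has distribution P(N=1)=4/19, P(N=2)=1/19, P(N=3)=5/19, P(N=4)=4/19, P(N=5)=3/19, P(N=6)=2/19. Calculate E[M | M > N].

47/10

P(M > N) = 25/57.
Summing M·P(x,y) over outcomes with M > N gives 235/114.
E[M | M > N] = (235/114) / (25/57) = 47/10.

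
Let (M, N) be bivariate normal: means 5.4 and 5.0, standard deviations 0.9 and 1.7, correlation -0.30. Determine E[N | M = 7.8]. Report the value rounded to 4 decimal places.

3.6400

For a bivariate normal, E[N | M=x] = μ_N + ρ·(σ_N/σ_M)·(x − μ_M).
E[N | M=7.8] = 5.0 + (-0.30)·(1.7/0.9)·(7.8 − (5.4)) = 5.0 + (-0.56667)·(2.4) = 3.6400.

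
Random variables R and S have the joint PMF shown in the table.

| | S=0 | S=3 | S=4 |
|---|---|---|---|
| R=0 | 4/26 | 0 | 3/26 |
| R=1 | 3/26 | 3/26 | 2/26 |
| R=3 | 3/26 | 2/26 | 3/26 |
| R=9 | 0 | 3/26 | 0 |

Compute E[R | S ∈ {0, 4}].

23/18

P(S ∈ {0, 4}) = 9/13.
Summing R·P(R=x,S=y) over the conditioning event gives 23/26.
E[R | S ∈ {0, 4}] = (23/26) / (9/13) = 23/18.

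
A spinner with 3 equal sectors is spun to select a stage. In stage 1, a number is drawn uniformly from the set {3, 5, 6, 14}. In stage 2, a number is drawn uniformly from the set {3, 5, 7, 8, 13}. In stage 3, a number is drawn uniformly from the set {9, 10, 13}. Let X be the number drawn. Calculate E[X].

373/45

E[X | stage 1] = (3+5+6+14)/4 = 7.
E[X | stage 2] = (3+5+7+8+13)/5 = 36/5.
E[X | stage 3] = (9+10+13)/3 = 32/3.
E[X] = (1/3)·(7) + (1/3)·(36/5) + (1/3)·(32/3) = 373/45.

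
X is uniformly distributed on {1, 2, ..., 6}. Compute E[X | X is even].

Given X is even, X is equally likely to be any of {2, 4, 6}.
E[X | X is even] = (2 + 4 + 6) / 3 = 4.

4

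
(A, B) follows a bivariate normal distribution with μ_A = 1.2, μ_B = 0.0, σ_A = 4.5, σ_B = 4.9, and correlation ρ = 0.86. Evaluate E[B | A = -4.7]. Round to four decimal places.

-5.5250

The regression of B on A has slope ρ·σ_B/σ_A and passes through (μ_A, μ_B).
E[B | A=-4.7] = 0.0 + (0.86)·(4.9/4.5)·(-4.7 − (1.2)) = 0.0 + (0.93644)·(-5.9) = -5.5250.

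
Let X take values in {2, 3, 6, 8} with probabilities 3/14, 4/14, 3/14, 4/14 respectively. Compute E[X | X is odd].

P(X is odd) = 2/7.
Σ over the event: 3·2/7 = 6/7.
E[X | X is odd] = (6/7) / (2/7) = 3.

3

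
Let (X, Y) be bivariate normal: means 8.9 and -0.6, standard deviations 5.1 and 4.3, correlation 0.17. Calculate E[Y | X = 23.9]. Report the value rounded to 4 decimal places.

1.5500

For a bivariate normal, E[Y | X=x] = μ_Y + ρ·(σ_Y/σ_X)·(x − μ_X).
E[Y | X=23.9] = -0.6 + (0.17)·(4.3/5.1)·(23.9 − (8.9)) = -0.6 + (0.14333)·(15) = 1.5500.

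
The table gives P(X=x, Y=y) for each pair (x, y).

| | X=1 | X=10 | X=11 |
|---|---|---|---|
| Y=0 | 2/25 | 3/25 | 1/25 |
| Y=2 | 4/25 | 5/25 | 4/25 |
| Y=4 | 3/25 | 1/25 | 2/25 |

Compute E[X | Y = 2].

P(Y = 2) = 13/25.
Σ X·P over the event = 1·(4/25) + 10·(5/25) + 11·(4/25) = 98/25.
E[X | Y = 2] = (98/25) / (13/25) = 98/13.

98/13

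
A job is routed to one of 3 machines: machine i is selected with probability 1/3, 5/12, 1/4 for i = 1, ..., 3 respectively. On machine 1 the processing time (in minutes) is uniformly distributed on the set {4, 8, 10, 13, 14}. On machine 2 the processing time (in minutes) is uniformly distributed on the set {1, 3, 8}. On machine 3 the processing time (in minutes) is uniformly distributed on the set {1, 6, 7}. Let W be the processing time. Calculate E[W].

E[W | machine 1] = (4+8+10+13+14)/5 = 49/5.
E[W | machine 2] = (1+3+8)/3 = 4.
E[W | machine 3] = (1+6+7)/3 = 14/3.
E[W] = (1/3)·(49/5) + (5/12)·(4) + (1/4)·(14/3) = 61/10.

61/10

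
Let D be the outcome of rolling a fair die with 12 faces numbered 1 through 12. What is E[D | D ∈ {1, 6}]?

7/2

P(D ∈ {1, 6}) = 1/6.
Σ over the event: 1·1/12 + 6·1/12 = 7/12.
E[D | D ∈ {1, 6}] = (7/12) / (1/6) = 7/2.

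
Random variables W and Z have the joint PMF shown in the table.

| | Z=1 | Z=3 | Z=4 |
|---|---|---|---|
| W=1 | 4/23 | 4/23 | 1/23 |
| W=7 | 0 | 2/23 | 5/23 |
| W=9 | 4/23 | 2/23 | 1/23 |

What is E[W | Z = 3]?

P(Z = 3) = 8/23.
Σ W·P over the event = 1·(4/23) + 7·(2/23) + 9·(2/23) = 36/23.
E[W | Z = 3] = (36/23) / (8/23) = 9/2.

9/2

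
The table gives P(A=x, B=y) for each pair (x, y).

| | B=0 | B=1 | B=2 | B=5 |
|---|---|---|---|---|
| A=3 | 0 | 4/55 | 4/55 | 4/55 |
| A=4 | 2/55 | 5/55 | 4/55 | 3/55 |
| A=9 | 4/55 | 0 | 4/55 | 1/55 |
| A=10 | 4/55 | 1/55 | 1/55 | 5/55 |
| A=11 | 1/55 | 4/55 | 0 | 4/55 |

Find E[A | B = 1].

P(B = 1) = 14/55.
Summing A·P(A=x,B=y) over the conditioning event gives 86/55.
E[A | B = 1] = (86/55) / (14/55) = 43/7.

43/7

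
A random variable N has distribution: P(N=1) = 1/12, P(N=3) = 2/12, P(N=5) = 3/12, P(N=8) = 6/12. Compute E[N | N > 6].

P(N > 6) = 1/2.
Σ over the event: 8·1/2 = 4.
E[N | N > 6] = (4) / (1/2) = 8.

8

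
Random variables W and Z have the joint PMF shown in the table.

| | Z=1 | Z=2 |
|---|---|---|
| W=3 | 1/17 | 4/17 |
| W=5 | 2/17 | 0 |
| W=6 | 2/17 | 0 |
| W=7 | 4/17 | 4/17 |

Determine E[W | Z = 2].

P(Z = 2) = 8/17.
Σ W·P over the event = 3·(4/17) + 7·(4/17) = 40/17.
E[W | Z = 2] = (40/17) / (8/17) = 5.

5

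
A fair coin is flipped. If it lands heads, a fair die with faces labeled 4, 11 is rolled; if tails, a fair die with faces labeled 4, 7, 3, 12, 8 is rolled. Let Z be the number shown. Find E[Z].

143/20

E[Z | heads] = (4+11)/2 = 15/2.
E[Z | tails] = (4+7+3+12+8)/5 = 34/5.
By the law of total expectation,
E[Z] = (1/2)·(15/2) + (1/2)·(34/5) = 143/20.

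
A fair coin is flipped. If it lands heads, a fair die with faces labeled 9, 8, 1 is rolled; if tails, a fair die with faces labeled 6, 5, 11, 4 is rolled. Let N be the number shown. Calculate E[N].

E[N | heads] = (9+8+1)/3 = 6.
E[N | tails] = (6+5+11+4)/4 = 13/2.
By the law of total expectation,
E[N] = (1/2)·(6) + (1/2)·(13/2) = 25/4.

25/4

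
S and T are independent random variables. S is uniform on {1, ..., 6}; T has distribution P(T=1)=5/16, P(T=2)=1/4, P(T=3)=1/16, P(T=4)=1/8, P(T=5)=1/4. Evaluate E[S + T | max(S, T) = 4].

P(max(S, T) = 4) = 3/16.
Summing (S+T)·P(x,y) over outcomes with max(S, T) = 4 gives 9/8.
E[S + T | max(S, T) = 4] = (9/8) / (3/16) = 6.

6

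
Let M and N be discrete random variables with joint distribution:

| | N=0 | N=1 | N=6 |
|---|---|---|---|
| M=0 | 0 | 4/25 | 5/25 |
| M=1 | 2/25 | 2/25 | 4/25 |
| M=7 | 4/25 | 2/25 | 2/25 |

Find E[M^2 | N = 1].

25/2

P(N = 1) = 8/25.
Σ M^2·P over the event = 0·(4/25) + 1·(2/25) + 49·(2/25) = 4.
E[M^2 | N = 1] = (4) / (8/25) = 25/2.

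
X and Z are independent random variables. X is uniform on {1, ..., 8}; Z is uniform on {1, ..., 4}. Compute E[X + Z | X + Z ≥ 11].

Outcomes with X + Z ≥ 11: (7,4), (8,3), (8,4), each with probability 1/32.
E[X + Z | X + Z ≥ 11] = (11 + 11 + 12) / 3 = 34/3.

34/3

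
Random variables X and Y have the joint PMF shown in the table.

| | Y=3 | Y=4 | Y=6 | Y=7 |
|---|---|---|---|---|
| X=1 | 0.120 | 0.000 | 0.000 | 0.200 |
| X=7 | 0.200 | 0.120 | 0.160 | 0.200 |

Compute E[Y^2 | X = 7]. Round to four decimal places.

P(X = 7) = 0.680.
Σ Y^2·P over the event = 9·(0.200) + 16·(0.120) + 36·(0.160) + 49·(0.200) = 19.280.
E[Y^2 | X = 7] = (19.280) / (0.680) = 28.3529.

28.3529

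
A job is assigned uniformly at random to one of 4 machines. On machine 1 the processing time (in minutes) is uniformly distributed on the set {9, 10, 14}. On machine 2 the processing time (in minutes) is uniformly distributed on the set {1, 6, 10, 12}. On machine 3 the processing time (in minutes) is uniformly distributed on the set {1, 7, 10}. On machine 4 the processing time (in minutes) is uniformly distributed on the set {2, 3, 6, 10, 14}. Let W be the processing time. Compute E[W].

125/16

E[W | machine 1] = (9+10+14)/3 = 11.
E[W | machine 2] = (1+6+10+12)/4 = 29/4.
E[W | machine 3] = (1+7+10)/3 = 6.
E[W | machine 4] = (2+3+6+10+14)/5 = 7.
E[W] = (1/4)·(11) + (1/4)·(29/4) + (1/4)·(6) + (1/4)·(7) = 125/16.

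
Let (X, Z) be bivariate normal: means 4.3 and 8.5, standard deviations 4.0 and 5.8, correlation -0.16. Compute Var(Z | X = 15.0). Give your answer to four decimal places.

Var(Z | X=x) = (1 − ρ²)·σ_Z².
Var(Z | X=15.0) = (5.8)²·(1 − (-0.16)²) = 33.64·0.9744 = 32.7788.

32.7788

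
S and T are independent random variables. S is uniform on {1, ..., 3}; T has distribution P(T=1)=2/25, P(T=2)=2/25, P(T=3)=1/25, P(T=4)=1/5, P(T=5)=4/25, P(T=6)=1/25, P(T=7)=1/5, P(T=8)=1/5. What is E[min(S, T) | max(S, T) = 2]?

P(max(S, T) = 2) = 2/25.
Summing min(S,T)·P(x,y) over outcomes with max(S, T) = 2 gives 8/75.
E[min(S, T) | max(S, T) = 2] = (8/75) / (2/25) = 4/3.

4/3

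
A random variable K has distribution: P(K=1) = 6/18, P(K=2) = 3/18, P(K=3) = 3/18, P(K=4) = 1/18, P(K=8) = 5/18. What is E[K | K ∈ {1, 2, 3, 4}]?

P(K ∈ {1, 2, 3, 4}) = 13/18.
Σ over the event: 1·1/3 + 2·1/6 + 3·1/6 + 4·1/18 = 25/18.
E[K | K ∈ {1, 2, 3, 4}] = (25/18) / (13/18) = 25/13.

25/13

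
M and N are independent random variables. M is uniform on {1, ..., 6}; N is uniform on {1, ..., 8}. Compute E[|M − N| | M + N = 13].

2

P(M + N = 13) = 1/24.
Summing |M−N|·P(x,y) over outcomes with M + N = 13 gives 1/12.
E[|M − N| | M + N = 13] = (1/12) / (1/24) = 2.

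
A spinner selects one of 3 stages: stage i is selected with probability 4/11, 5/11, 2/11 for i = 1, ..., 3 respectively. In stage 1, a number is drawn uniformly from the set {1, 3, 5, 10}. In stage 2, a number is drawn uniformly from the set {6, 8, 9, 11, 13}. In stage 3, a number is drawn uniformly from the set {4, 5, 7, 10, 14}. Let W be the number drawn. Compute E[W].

E[W | stage 1] = (1+3+5+10)/4 = 19/4.
E[W | stage 2] = (6+8+9+11+13)/5 = 47/5.
E[W | stage 3] = (4+5+7+10+14)/5 = 8.
E[W] = (4/11)·(19/4) + (5/11)·(47/5) + (2/11)·(8) = 82/11.

82/11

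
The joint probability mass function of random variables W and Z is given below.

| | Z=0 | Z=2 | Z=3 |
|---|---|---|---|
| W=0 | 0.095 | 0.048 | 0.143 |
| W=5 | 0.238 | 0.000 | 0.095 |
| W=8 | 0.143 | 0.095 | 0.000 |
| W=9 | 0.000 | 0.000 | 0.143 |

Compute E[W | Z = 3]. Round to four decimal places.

P(Z = 3) = 0.381.
Summing W·P(W=x,Z=y) over the conditioning event gives 1.762.
E[W | Z = 3] = (1.762) / (0.381) = 4.6247.

4.6247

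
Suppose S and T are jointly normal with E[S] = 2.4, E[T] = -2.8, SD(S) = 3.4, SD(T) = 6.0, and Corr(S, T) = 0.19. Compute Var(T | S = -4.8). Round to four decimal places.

Var(T | S=x) = (1 − ρ²)·σ_T².
Var(T | S=-4.8) = (6.0)²·(1 − (0.19)²) = 36·0.9639 = 34.7004.

34.7004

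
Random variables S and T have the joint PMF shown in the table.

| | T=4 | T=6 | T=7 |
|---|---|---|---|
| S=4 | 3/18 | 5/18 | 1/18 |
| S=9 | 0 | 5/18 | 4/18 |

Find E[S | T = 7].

P(T = 7) = 5/18.
Summing S·P(S=x,T=y) over the conditioning event gives 20/9.
E[S | T = 7] = (20/9) / (5/18) = 8.

8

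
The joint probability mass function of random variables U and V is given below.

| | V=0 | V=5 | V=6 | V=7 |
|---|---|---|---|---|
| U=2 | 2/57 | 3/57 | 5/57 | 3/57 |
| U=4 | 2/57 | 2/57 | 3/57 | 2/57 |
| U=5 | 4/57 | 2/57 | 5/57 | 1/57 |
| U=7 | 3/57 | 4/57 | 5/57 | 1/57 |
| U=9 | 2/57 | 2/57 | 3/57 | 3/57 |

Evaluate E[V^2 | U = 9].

61/2

P(U = 9) = 10/57.
Σ V^2·P over the event = 0·(2/57) + 25·(2/57) + 36·(3/57) + 49·(3/57) = 305/57.
E[V^2 | U = 9] = (305/57) / (10/57) = 61/2.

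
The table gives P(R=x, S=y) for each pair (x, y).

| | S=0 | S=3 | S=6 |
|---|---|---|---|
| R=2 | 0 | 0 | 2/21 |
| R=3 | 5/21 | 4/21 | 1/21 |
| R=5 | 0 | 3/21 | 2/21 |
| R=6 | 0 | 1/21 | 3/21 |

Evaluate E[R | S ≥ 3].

17/4

P(S ≥ 3) = 16/21.
Σ R·P over the event = 2·(2/21) + 3·(4/21) + 3·(1/21) + 5·(3/21) + 5·(2/21) + 6·(1/21) + 6·(3/21) = 68/21.
E[R | S ≥ 3] = (68/21) / (16/21) = 17/4.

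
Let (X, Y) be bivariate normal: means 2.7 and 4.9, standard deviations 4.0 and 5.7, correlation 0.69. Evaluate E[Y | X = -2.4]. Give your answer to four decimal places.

E[Y | X=x] = μ_Y + ρ(σ_Y/σ_X)(x − μ_X) for jointly normal variables.
E[Y | X=-2.4] = 4.9 + (0.69)·(5.7/4.0)·(-2.4 − (2.7)) = 4.9 + (0.98325)·(-5.1) = -0.1146.

-0.1146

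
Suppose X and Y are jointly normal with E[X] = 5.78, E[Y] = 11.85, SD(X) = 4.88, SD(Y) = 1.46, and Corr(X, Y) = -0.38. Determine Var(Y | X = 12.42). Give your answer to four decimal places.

Var(Y | X=x) = (1 − ρ²)·σ_Y².
Var(Y | X=12.42) = (1.46)²·(1 − (-0.38)²) = 2.1316·0.8556 = 1.8238.

1.8238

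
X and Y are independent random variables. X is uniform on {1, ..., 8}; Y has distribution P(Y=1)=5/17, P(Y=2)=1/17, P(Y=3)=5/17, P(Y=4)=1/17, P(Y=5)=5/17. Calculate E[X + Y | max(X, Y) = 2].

P(max(X, Y) = 2) = 7/136.
Summing (X+Y)·P(x,y) over outcomes with max(X, Y) = 2 gives 11/68.
E[X + Y | max(X, Y) = 2] = (11/68) / (7/136) = 22/7.

22/7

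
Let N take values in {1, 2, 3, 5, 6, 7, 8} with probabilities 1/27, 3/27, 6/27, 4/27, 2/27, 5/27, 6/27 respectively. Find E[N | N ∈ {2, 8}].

P(N ∈ {2, 8}) = 1/3.
Σ over the event: 2·1/9 + 8·2/9 = 2.
E[N | N ∈ {2, 8}] = (2) / (1/3) = 6.

6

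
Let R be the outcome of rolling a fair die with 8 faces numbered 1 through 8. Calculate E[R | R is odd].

4

Given R is odd, R is equally likely to be any of {1, 3, 5, 7}.
E[R | R is odd] = (1 + 3 + 5 + 7) / 4 = 4.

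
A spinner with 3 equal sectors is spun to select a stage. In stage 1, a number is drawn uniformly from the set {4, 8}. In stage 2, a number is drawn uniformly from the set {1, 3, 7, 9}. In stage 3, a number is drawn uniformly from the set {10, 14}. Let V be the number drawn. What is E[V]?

E[V | stage 1] = (4+8)/2 = 6.
E[V | stage 2] = (1+3+7+9)/4 = 5.
E[V | stage 3] = (10+14)/2 = 12.
E[V] = (1/3)·(6) + (1/3)·(5) + (1/3)·(12) = 23/3.

23/3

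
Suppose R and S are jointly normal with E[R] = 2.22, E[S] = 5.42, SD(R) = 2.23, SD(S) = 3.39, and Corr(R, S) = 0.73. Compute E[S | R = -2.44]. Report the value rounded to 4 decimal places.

The regression of S on R has slope ρ·σ_S/σ_R and passes through (μ_R, μ_S).
E[S | R=-2.44] = 5.42 + (0.73)·(3.39/2.23)·(-2.44 − (2.22)) = 5.42 + (1.10973)·(-4.66) = 0.2487.

0.2487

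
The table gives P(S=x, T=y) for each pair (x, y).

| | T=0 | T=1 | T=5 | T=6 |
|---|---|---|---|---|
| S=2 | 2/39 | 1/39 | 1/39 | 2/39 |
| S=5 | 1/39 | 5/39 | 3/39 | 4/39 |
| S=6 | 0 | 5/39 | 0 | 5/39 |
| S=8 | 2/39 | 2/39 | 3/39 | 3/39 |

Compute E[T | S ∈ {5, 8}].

P(S ∈ {5, 8}) = 23/39.
Σ T·P over the event = 0·(1/39) + 1·(5/39) + 5·(3/39) + 6·(4/39) + 0·(2/39) + 1·(2/39) + 5·(3/39) + 6·(3/39) = 79/39.
E[T | S ∈ {5, 8}] = (79/39) / (23/39) = 79/23.

79/23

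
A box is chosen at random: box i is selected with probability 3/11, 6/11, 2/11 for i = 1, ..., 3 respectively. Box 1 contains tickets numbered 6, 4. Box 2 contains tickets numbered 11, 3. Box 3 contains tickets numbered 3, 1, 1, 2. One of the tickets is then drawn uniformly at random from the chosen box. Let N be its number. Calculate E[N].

11/2

E[N | box 1] = (6+4)/2 = 5.
E[N | box 2] = (11+3)/2 = 7.
E[N | box 3] = (3+1+1+2)/4 = 7/4.
By the law of total expectation,
E[N] = (3/11)·(5) + (6/11)·(7) + (2/11)·(7/4) = 11/2.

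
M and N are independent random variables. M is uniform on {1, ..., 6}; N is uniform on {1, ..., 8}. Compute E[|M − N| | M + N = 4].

Outcomes with M + N = 4: (1,3), (2,2), (3,1), each with probability 1/48.
E[|M − N| | M + N = 4] = (2 + 0 + 2) / 3 = 4/3.

4/3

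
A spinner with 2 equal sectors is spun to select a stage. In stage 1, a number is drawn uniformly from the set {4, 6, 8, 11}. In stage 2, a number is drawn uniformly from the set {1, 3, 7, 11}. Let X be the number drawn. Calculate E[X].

51/8

E[X | stage 1] = (4+6+8+11)/4 = 29/4.
E[X | stage 2] = (1+3+7+11)/4 = 11/2.
By the law of total expectation,
E[X] = (1/2)·(29/4) + (1/2)·(11/2) = 51/8.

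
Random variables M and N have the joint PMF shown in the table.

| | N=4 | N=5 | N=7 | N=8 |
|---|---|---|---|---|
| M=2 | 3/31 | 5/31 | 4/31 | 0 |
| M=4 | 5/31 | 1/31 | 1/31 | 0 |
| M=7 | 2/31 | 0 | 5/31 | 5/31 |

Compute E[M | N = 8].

P(N = 8) = 5/31.
Σ M·P over the event = 7·(5/31) = 35/31.
E[M | N = 8] = (35/31) / (5/31) = 7.

7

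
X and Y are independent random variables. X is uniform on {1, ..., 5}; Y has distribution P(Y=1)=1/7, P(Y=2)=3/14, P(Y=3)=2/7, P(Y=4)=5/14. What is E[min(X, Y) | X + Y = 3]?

P(X + Y = 3) = 1/14.
Summing min(X,Y)·P(x,y) over outcomes with X + Y = 3 gives 1/14.
E[min(X, Y) | X + Y = 3] = (1/14) / (1/14) = 1.

1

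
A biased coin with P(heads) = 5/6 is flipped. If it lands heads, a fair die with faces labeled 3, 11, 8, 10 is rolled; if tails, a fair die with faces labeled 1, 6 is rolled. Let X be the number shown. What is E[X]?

E[X | heads] = (3+11+8+10)/4 = 8.
E[X | tails] = (1+6)/2 = 7/2.
E[X] = (5/6)·(8) + (1/6)·(7/2) = 29/4.

29/4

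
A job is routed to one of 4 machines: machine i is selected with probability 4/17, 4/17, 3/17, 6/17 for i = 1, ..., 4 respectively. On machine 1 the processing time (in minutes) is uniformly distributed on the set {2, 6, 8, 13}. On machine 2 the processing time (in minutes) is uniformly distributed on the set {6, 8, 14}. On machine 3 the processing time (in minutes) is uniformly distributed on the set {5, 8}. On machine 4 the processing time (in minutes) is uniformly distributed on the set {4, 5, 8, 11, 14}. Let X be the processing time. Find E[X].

4087/510

E[X | machine 1] = (2+6+8+13)/4 = 29/4.
E[X | machine 2] = (6+8+14)/3 = 28/3.
E[X | machine 3] = (5+8)/2 = 13/2.
E[X | machine 4] = (4+5+8+11+14)/5 = 42/5.
By the law of total expectation,
E[X] = (4/17)·(29/4) + (4/17)·(28/3) + (3/17)·(13/2) + (6/17)·(42/5) = 4087/510.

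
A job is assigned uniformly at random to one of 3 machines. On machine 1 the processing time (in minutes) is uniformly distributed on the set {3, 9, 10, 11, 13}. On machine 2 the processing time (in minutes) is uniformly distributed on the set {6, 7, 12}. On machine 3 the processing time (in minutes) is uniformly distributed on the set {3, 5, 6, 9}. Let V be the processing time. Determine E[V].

E[V | machine 1] = (3+9+10+11+13)/5 = 46/5.
E[V | machine 2] = (6+7+12)/3 = 25/3.
E[V | machine 3] = (3+5+6+9)/4 = 23/4.
E[V] = (1/3)·(46/5) + (1/3)·(25/3) + (1/3)·(23/4) = 1397/180.

1397/180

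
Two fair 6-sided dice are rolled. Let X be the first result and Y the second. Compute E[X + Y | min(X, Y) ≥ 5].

11

Outcomes with min(X, Y) ≥ 5: (5,5), (5,6), (6,5), (6,6), each with probability 1/36.
E[X + Y | min(X, Y) ≥ 5] = (10 + 11 + 11 + 12) / 4 = 11.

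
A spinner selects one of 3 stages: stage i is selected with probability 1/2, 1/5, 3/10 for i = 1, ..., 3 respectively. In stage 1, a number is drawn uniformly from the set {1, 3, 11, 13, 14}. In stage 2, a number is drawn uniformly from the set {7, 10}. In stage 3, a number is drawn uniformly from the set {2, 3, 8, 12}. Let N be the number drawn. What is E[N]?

311/40

E[N | stage 1] = (1+3+11+13+14)/5 = 42/5.
E[N | stage 2] = (7+10)/2 = 17/2.
E[N | stage 3] = (2+3+8+12)/4 = 25/4.
E[N] = (1/2)·(42/5) + (1/5)·(17/2) + (3/10)·(25/4) = 311/40.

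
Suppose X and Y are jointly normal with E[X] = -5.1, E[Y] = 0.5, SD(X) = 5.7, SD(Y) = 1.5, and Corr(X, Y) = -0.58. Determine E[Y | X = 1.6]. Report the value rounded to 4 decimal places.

The regression of Y on X has slope ρ·σ_Y/σ_X and passes through (μ_X, μ_Y).
E[Y | X=1.6] = 0.5 + (-0.58)·(1.5/5.7)·(1.6 − (-5.1)) = 0.5 + (-0.15263)·(6.7) = -0.5226.

-0.5226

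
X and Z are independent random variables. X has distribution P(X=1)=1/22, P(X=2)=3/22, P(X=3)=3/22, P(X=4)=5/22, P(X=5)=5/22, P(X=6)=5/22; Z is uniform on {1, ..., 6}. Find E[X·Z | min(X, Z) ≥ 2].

120/7

P(min(X, Z) ≥ 2) = 35/44.
Summing XZ·P(x,y) over outcomes with min(X, Z) ≥ 2 gives 150/11.
E[X·Z | min(X, Z) ≥ 2] = (150/11) / (35/44) = 120/7.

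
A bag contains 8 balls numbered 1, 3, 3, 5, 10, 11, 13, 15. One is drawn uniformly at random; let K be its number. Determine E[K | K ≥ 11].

P(K ≥ 11) = 3/8.
Σ over the event: 11·1/8 + 13·1/8 + 15·1/8 = 39/8.
E[K | K ≥ 11] = (39/8) / (3/8) = 13.

13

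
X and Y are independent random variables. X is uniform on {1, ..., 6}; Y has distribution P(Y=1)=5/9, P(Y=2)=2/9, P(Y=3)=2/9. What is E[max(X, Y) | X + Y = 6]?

P(X + Y = 6) = 1/6.
Summing max(X,Y)·P(x,y) over outcomes with X + Y = 6 gives 13/18.
E[max(X, Y) | X + Y = 6] = (13/18) / (1/6) = 13/3.

13/3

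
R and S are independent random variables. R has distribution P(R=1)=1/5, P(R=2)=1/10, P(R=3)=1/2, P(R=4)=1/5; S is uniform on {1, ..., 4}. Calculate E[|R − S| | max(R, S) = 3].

P(max(R, S) = 3) = 9/20.
Summing |R−S|·P(x,y) over outcomes with max(R, S) = 3 gives 1/2.
E[|R − S| | max(R, S) = 3] = (1/2) / (9/20) = 10/9.

10/9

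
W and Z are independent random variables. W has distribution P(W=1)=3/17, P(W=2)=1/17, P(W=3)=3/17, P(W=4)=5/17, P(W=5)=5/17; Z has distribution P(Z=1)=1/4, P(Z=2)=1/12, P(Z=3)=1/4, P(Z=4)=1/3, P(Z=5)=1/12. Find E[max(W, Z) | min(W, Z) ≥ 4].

P(min(W, Z) ≥ 4) = 25/102.
Summing max(W,Z)·P(x,y) over outcomes with min(W, Z) ≥ 4 gives 115/102.
E[max(W, Z) | min(W, Z) ≥ 4] = (115/102) / (25/102) = 23/5.

23/5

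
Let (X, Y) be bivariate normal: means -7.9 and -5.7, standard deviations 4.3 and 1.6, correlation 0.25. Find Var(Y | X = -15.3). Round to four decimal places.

The conditional variance in a bivariate normal is σ_Y²(1 − ρ²), independent of x.
Var(Y | X=-15.3) = (1.6)²·(1 − (0.25)²) = 2.56·0.9375 = 2.4000.

2.4000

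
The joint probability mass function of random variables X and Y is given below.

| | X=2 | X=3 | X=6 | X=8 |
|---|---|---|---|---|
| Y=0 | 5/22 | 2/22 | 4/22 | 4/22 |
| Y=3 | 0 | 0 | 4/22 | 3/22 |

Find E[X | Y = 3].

48/7

P(Y = 3) = 7/22.
Σ X·P over the event = 6·(4/22) + 8·(3/22) = 24/11.
E[X | Y = 3] = (24/11) / (7/22) = 48/7.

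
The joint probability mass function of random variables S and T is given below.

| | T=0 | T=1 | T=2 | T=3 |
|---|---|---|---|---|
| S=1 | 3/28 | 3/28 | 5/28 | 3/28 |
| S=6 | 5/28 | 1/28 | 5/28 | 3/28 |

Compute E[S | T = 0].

33/8

P(T = 0) = 2/7.
Σ S·P over the event = 1·(3/28) + 6·(5/28) = 33/28.
E[S | T = 0] = (33/28) / (2/7) = 33/8.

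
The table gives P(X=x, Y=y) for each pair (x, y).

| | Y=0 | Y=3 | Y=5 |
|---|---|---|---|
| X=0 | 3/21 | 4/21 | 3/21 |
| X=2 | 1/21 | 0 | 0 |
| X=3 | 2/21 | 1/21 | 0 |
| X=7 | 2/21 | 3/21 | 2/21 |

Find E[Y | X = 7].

P(X = 7) = 1/3.
Summing Y·P(X=x,Y=y) over the conditioning event gives 19/21.
E[Y | X = 7] = (19/21) / (1/3) = 19/7.

19/7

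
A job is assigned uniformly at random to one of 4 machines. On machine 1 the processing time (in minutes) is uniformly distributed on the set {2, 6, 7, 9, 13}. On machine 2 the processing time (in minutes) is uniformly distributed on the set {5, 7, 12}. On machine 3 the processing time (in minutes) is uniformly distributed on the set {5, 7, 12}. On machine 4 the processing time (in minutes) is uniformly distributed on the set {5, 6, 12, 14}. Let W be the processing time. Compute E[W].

653/80

E[W | machine 1] = (2+6+7+9+13)/5 = 37/5.
E[W | machine 2] = (5+7+12)/3 = 8.
E[W | machine 3] = (5+7+12)/3 = 8.
E[W | machine 4] = (5+6+12+14)/4 = 37/4.
By the law of total expectation,
E[W] = (1/4)·(37/5) + (1/4)·(8) + (1/4)·(8) + (1/4)·(37/4) = 653/80.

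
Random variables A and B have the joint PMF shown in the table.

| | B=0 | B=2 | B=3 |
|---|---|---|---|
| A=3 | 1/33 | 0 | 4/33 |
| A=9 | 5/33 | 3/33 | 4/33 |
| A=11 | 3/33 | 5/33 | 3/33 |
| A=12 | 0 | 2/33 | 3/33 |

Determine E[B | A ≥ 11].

P(A ≥ 11) = 16/33.
Σ B·P over the event = 0·(3/33) + 2·(5/33) + 3·(3/33) + 2·(2/33) + 3·(3/33) = 32/33.
E[B | A ≥ 11] = (32/33) / (16/33) = 2.

2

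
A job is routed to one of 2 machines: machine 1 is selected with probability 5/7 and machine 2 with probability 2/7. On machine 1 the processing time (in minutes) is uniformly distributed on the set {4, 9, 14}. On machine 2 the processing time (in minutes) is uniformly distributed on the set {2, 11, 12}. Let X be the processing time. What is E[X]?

E[X | machine 1] = (4+9+14)/3 = 9.
E[X | machine 2] = (2+11+12)/3 = 25/3.
By the law of total expectation,
E[X] = (5/7)·(9) + (2/7)·(25/3) = 185/21.

185/21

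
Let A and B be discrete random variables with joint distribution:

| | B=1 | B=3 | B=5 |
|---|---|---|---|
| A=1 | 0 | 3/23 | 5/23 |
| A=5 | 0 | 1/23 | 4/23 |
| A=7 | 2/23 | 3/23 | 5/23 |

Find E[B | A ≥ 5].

P(A ≥ 5) = 15/23.
Σ B·P over the event = 3·(1/23) + 5·(4/23) + 1·(2/23) + 3·(3/23) + 5·(5/23) = 59/23.
E[B | A ≥ 5] = (59/23) / (15/23) = 59/15.

59/15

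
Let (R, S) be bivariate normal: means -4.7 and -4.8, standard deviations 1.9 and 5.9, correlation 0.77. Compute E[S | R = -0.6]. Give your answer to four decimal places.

The regression of S on R has slope ρ·σ_S/σ_R and passes through (μ_R, μ_S).
E[S | R=-0.6] = -4.8 + (0.77)·(5.9/1.9)·(-0.6 − (-4.7)) = -4.8 + (2.39105)·(4.1) = 5.0033.

5.0033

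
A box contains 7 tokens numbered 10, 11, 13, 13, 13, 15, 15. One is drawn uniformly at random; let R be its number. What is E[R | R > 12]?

P(R > 12) = 5/7.
Σ over the event: 13·3/7 + 15·2/7 = 69/7.
E[R | R > 12] = (69/7) / (5/7) = 69/5.

69/5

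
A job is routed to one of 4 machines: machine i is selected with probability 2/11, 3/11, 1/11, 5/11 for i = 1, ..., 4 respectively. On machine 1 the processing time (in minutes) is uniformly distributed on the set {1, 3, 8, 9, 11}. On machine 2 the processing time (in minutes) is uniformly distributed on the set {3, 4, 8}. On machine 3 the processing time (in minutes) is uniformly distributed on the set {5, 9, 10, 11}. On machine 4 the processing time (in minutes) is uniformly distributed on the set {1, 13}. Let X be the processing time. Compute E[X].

1431/220

E[X | machine 1] = (1+3+8+9+11)/5 = 32/5.
E[X | machine 2] = (3+4+8)/3 = 5.
E[X | machine 3] = (5+9+10+11)/4 = 35/4.
E[X | machine 4] = (1+13)/2 = 7.
E[X] = (2/11)·(32/5) + (3/11)·(5) + (1/11)·(35/4) + (5/11)·(7) = 1431/220.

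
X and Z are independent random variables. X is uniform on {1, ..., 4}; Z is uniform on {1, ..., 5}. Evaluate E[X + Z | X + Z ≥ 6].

Outcomes with X + Z ≥ 6: (1,5), (2,4), (2,5), (3,3), (3,4), (3,5), (4,2), (4,3), (4,4), (4,5), each with probability 1/20.
E[X + Z | X + Z ≥ 6] = (6 + 6 + 7 + 6 + 7 + 8 + 6 + 7 + 8 + 9) / 10 = 7.

7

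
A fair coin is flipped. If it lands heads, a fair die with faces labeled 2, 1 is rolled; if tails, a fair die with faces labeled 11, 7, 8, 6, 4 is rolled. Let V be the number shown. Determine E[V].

E[V | heads] = (2+1)/2 = 3/2.
E[V | tails] = (11+7+8+6+4)/5 = 36/5.
E[V] = (1/2)·(3/2) + (1/2)·(36/5) = 87/20.

87/20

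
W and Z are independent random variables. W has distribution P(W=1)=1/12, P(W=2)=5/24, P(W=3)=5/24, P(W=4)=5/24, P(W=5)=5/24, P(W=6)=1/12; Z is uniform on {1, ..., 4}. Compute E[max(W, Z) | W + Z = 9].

P(W + Z = 9) = 7/96.
Summing max(W,Z)·P(x,y) over outcomes with W + Z = 9 gives 37/96.
E[max(W, Z) | W + Z = 9] = (37/96) / (7/96) = 37/7.

37/7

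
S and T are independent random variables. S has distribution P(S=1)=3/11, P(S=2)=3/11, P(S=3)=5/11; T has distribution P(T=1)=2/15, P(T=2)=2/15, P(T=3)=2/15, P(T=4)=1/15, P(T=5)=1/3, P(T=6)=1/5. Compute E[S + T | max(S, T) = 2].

P(max(S, T) = 2) = 6/55.
Summing (S+T)·P(x,y) over outcomes with max(S, T) = 2 gives 4/11.
E[S + T | max(S, T) = 2] = (4/11) / (6/55) = 10/3.

10/3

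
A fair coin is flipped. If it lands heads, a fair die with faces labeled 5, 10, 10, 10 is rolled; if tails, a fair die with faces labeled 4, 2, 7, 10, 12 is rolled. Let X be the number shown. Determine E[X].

63/8

E[X | heads] = (5+10+10+10)/4 = 35/4.
E[X | tails] = (4+2+7+10+12)/5 = 7.
E[X] = (1/2)·(35/4) + (1/2)·(7) = 63/8.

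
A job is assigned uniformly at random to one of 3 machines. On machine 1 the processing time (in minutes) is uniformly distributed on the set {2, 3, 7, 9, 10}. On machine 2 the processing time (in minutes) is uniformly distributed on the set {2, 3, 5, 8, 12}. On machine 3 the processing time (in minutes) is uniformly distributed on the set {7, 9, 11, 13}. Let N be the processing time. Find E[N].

37/5

E[N | machine 1] = (2+3+7+9+10)/5 = 31/5.
E[N | machine 2] = (2+3+5+8+12)/5 = 6.
E[N | machine 3] = (7+9+11+13)/4 = 10.
By the law of total expectation,
E[N] = (1/3)·(31/5) + (1/3)·(6) + (1/3)·(10) = 37/5.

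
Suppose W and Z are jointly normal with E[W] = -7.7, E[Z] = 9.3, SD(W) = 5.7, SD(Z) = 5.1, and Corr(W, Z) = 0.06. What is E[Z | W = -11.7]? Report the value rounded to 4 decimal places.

E[Z | W=x] = μ_Z + ρ(σ_Z/σ_W)(x − μ_W) for jointly normal variables.
E[Z | W=-11.7] = 9.3 + (0.06)·(5.1/5.7)·(-11.7 − (-7.7)) = 9.3 + (0.053684)·(-4) = 9.0853.

9.0853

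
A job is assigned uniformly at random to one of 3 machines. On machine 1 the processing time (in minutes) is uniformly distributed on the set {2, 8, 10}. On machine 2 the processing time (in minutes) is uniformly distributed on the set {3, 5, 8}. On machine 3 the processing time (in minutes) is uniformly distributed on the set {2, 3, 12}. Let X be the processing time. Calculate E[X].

E[X | machine 1] = (2+8+10)/3 = 20/3.
E[X | machine 2] = (3+5+8)/3 = 16/3.
E[X | machine 3] = (2+3+12)/3 = 17/3.
By the law of total expectation,
E[X] = (1/3)·(20/3) + (1/3)·(16/3) + (1/3)·(17/3) = 53/9.

53/9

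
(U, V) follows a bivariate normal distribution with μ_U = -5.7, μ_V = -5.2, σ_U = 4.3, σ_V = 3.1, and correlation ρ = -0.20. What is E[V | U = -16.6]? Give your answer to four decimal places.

-3.6284

For a bivariate normal, E[V | U=x] = μ_V + ρ·(σ_V/σ_U)·(x − μ_U).
E[V | U=-16.6] = -5.2 + (-0.20)·(3.1/4.3)·(-16.6 − (-5.7)) = -5.2 + (-0.144186)·(-10.9) = -3.6284.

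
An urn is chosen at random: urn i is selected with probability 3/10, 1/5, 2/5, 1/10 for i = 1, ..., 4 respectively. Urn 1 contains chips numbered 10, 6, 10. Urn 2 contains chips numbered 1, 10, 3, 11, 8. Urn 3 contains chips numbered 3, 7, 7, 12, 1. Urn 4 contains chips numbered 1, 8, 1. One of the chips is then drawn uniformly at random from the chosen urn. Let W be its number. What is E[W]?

E[W | urn 1] = (10+6+10)/3 = 26/3.
E[W | urn 2] = (1+10+3+11+8)/5 = 33/5.
E[W | urn 3] = (3+7+7+12+1)/5 = 6.
E[W | urn 4] = (1+8+1)/3 = 10/3.
By the law of total expectation,
E[W] = (3/10)·(26/3) + (1/5)·(33/5) + (2/5)·(6) + (1/10)·(10/3) = 499/75.

499/75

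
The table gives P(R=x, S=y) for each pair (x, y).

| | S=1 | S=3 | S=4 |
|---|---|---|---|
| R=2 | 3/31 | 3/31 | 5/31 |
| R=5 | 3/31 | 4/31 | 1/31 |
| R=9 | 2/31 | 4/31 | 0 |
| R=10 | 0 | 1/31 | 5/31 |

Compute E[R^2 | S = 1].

P(S = 1) = 8/31.
Σ R^2·P over the event = 4·(3/31) + 25·(3/31) + 81·(2/31) = 249/31.
E[R^2 | S = 1] = (249/31) / (8/31) = 249/8.

249/8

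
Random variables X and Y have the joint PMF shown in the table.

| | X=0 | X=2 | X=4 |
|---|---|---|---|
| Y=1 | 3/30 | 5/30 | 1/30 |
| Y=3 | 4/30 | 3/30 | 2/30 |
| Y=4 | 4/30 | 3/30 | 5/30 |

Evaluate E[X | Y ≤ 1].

P(Y ≤ 1) = 3/10.
Σ X·P over the event = 0·(3/30) + 2·(5/30) + 4·(1/30) = 7/15.
E[X | Y ≤ 1] = (7/15) / (3/10) = 14/9.

14/9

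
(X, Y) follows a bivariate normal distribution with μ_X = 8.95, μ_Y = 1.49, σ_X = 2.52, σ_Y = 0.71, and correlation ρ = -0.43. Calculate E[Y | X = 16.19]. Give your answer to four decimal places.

0.6129

The regression of Y on X has slope ρ·σ_Y/σ_X and passes through (μ_X, μ_Y).
E[Y | X=16.19] = 1.49 + (-0.43)·(0.71/2.52)·(16.19 − (8.95)) = 1.49 + (-0.12115)·(7.24) = 0.6129.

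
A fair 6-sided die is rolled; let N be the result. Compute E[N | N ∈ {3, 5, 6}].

P(N ∈ {3, 5, 6}) = 1/2.
Σ over the event: 3·1/6 + 5·1/6 + 6·1/6 = 7/3.
E[N | N ∈ {3, 5, 6}] = (7/3) / (1/2) = 14/3.

14/3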